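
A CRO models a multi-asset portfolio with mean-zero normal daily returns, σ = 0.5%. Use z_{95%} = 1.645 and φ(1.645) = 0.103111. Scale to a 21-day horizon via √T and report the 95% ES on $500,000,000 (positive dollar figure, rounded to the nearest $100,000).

σ_{21d} = 0.5% × √21 = 2.291%.
ES multiplier = φ(z)/(1−α) = 0.103111/0.05 = 2.062.
ES = 2.291% × 2.062 = 4.724%; on $500,000,000: $23,620,000.

$23,600,000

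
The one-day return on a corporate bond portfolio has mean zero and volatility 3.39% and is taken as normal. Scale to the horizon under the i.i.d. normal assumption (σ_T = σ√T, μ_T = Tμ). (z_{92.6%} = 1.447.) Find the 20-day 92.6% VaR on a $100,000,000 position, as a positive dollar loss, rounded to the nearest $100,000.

σ_{20d} = 3.39% × √20 = 15.161%.
VaR = 1.447 × 15.161% = 21.938%.
On $100,000,000: 0.21938 × $100,000,000 = $21,938,000.

$21,900,000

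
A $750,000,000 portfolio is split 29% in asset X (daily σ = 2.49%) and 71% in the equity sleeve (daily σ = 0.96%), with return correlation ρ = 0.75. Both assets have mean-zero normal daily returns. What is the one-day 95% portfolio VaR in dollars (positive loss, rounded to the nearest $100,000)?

σ_p² = 0.29²·2.49² + 0.71²·0.96² + 2·0.75·0.29·0.71·2.49·0.96 = 1.7243 (%²).
σ_p = √1.7243 = 1.313%.
At 95%, z = 1.645.
VaR = 1.645 × 1.313% = 2.160%; on $750,000,000 that is $16,200,000.

$16,200,000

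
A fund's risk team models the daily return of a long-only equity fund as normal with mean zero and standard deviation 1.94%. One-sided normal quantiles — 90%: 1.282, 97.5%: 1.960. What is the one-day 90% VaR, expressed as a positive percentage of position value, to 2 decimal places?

2.49%

VaR = z·σ = 1.282 × 1.94% = 2.487%.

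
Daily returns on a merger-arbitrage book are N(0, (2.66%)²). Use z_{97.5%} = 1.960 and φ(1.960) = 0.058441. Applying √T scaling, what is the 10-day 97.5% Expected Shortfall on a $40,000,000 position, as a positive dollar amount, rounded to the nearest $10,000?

$7,870,000

σ_{10d} = 2.66% × √10 = 8.412%.
ES multiplier = φ(z)/(1−α) = 0.058441/0.025 = 2.338.
ES = 8.412% × 2.338 = 19.667%; on $40,000,000: $7,866,800.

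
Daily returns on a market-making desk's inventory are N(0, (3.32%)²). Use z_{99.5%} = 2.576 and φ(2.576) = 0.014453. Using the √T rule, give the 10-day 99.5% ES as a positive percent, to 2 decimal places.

σ_{10d} = 3.32% × √10 = 10.499%.
ES multiplier = φ(z)/(1−α) = 0.014453/0.005 = 2.891.
ES = 10.499% × 2.891 = 30.353%.

30.35%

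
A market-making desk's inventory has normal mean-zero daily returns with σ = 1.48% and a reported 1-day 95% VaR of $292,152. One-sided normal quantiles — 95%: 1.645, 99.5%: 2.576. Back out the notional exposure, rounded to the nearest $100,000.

VaR as a fraction of value: z·σ = 1.645 × 1.48% = 2.4346%.
Position = $292,152 / 0.024346 = $12,000,000.

$12,000,000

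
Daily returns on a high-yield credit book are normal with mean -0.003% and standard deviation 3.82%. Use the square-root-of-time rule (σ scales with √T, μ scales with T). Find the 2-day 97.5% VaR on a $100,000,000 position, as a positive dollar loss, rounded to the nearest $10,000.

At 97.5%, z = 1.960.
σ_{2d} = 3.82% × √2 = 5.402%; μ_{2d} = 2 × -0.003% = -0.006%.
VaR = −(-0.006%) + 1.960 × 5.402% = 10.594%.
On $100,000,000: 0.10594 × $100,000,000 = $10,594,000.

$10,590,000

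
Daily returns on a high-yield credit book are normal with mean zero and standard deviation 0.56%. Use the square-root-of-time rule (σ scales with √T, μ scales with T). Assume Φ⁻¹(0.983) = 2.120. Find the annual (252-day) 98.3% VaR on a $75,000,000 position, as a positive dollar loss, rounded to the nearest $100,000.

$14,100,000

σ_{252d} = 0.56% × √252 = 8.890%.
VaR = 2.120 × 8.890% = 18.847%.
On $75,000,000: 0.18847 × $75,000,000 = $14,135,250.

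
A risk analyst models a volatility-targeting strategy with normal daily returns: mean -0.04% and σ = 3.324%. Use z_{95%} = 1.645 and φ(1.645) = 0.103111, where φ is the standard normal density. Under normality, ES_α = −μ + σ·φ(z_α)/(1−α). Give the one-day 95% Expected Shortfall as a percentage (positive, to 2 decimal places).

6.89%

Tail multiplier: φ(z)/(1−α) = 0.103111 / 0.05 = 2.062.
ES = −(-0.04%) + 3.324% × 2.062 = 6.894%.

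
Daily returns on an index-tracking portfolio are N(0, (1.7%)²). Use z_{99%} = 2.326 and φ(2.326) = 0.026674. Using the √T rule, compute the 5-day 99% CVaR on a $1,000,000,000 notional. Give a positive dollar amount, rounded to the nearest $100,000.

σ_{5d} = 1.7% × √5 = 3.801%.
ES multiplier = φ(z)/(1−α) = 0.026674/0.01 = 2.667.
ES = 3.801% × 2.667 = 10.137%; on $1,000,000,000: $101,370,000.

$101,400,000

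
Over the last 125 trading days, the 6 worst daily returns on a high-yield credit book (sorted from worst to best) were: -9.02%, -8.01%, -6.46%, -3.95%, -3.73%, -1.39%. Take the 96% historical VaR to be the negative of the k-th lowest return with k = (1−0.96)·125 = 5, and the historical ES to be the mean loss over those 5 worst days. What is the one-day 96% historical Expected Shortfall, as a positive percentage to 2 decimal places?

The 5 worst returns sum to -31.17%.
ES = −(-31.17%) / 5 = 6.234% ≈ 6.23%.

6.23%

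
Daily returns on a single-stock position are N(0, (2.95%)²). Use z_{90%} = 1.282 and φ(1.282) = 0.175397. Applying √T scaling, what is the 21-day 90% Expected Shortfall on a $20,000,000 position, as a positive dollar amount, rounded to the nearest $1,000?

σ_{21d} = 2.95% × √21 = 13.519%.
ES multiplier = φ(z)/(1−α) = 0.175397/0.1 = 1.754.
ES = 13.519% × 1.754 = 23.712%; on $20,000,000: $4,742,400.

$4,742,000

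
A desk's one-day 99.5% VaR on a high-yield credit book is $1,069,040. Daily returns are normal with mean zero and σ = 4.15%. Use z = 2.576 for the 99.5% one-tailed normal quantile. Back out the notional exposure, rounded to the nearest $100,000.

$10,000,000

VaR as a fraction of value: z·σ = 2.576 × 4.15% = 10.6904%.
Position = $1,069,040 / 0.106904 = $10,000,000.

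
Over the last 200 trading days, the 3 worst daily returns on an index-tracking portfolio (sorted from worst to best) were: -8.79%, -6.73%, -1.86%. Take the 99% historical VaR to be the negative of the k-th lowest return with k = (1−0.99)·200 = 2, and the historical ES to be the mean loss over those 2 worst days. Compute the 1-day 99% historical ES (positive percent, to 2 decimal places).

The 2 worst returns sum to -15.52%.
ES = −(-15.52%) / 2 = 7.76%.

7.76%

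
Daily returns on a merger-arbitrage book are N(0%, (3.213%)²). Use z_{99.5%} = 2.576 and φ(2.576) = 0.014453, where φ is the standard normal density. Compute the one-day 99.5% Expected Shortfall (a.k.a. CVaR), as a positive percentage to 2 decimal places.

9.29%

Tail multiplier: φ(z)/(1−α) = 0.014453 / 0.005 = 2.891.
ES = 3.213% × 2.891 = 9.289%.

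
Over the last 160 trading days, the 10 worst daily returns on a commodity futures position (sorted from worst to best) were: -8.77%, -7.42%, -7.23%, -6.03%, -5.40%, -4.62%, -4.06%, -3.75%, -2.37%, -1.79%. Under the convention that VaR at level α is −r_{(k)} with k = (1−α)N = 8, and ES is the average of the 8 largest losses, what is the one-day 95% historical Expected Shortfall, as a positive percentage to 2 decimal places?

The 8 worst returns sum to -47.28%.
ES = −(-47.28%) / 8 = 5.91%.

5.91%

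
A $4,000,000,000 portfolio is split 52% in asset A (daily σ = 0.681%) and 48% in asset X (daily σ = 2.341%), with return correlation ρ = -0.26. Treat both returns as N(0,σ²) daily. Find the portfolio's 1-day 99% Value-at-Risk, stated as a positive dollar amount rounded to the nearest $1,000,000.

σ_p² = 0.52²·0.681² + 0.48²·2.341² + 2·-0.26·0.52·0.48·0.681·2.341 = 1.1811 (%²).
σ_p = √1.1811 = 1.087%.
At 99%, z = 2.326.
VaR = 2.326 × 1.087% = 2.528%; on $4,000,000,000 that is $101,120,000.

$101,000,000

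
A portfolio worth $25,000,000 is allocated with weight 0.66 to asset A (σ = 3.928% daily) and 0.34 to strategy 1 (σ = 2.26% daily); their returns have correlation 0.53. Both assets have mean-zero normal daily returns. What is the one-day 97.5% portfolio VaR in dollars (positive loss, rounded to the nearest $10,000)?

σ_p² = 0.66²·3.928² + 0.34²·2.26² + 2·0.53·0.66·0.34·3.928·2.26 = 9.4230 (%²).
σ_p = √9.4230 = 3.070%.
At 97.5%, z = 1.960.
VaR = 1.960 × 3.070% = 6.017%; on $25,000,000 that is $1,504,250.

$1,500,000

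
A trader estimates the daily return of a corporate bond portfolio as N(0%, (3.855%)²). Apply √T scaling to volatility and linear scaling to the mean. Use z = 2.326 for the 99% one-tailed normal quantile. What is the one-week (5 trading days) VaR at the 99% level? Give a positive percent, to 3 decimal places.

20.050%

σ_{5d} = 3.855% × √5 = 8.620%.
VaR = 2.326 × 8.620% = 20.050%.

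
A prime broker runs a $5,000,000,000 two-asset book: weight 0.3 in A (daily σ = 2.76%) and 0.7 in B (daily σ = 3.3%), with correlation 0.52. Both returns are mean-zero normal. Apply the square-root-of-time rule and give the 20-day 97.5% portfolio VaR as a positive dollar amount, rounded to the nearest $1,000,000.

$1,240,000,000

σ_p = √(0.3²·2.76² + 0.7²·3.3² + 2·0.52·0.3·0.7·2.76·3.3) = 2.830%.
σ_{20d} = 2.830% × √20 = 12.656%.
z(97.5%) = 1.960.
VaR = 1.960 × 12.656% = 24.806%; on $5,000,000,000 that is $1,240,300,000.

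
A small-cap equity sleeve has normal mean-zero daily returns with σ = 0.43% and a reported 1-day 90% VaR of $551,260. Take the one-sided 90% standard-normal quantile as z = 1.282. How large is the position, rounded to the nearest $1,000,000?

VaR as a fraction of value: z·σ = 1.282 × 0.43% = 0.55126%.
Position = $551,260 / 0.0055126 = $100,000,000.

$100,000,000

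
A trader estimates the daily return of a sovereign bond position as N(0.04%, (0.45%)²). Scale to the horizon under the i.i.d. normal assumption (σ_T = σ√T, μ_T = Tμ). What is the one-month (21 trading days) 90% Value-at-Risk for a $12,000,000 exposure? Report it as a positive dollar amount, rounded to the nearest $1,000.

$216,000

At 90%, z = 1.282.
σ_{21d} = 0.45% × √21 = 2.062%; μ_{21d} = 21 × 0.04% = 0.840%.
VaR = −(0.840%) + 1.282 × 2.062% = 1.803%.
On $12,000,000: 0.01803 × $12,000,000 = $216,360.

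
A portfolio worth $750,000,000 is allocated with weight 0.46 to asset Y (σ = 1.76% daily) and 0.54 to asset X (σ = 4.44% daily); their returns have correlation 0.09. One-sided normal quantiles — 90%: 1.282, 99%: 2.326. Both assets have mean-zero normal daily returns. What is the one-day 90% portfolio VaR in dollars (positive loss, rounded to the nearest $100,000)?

$25,000,000

σ_p² = 0.46²·1.76² + 0.54²·4.44² + 2·0.09·0.46·0.54·1.76·4.44 = 6.7533 (%²).
σ_p = √6.7533 = 2.599%.
VaR = 1.282 × 2.599% = 3.332%; on $750,000,000 that is $24,990,000.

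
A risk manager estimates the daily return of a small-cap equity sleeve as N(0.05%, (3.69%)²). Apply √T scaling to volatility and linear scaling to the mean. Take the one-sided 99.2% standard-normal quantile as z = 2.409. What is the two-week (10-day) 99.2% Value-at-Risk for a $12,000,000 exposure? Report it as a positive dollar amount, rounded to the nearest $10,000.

$3,310,000

σ_{10d} = 3.69% × √10 = 11.669%; μ_{10d} = 10 × 0.05% = 0.500%.
VaR = −(0.500%) + 2.409 × 11.669% = 27.611%.
On $12,000,000: 0.27611 × $12,000,000 = $3,313,320.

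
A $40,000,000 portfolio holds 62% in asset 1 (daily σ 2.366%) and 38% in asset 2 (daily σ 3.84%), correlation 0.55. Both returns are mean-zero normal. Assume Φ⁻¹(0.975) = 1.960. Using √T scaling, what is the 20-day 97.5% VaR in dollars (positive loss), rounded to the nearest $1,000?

σ_p = √(0.62²·2.366² + 0.38²·3.84² + 2·0.55·0.62·0.38·2.366·3.84) = 2.576%.
σ_{20d} = 2.576% × √20 = 11.520%.
VaR = 1.960 × 11.520% = 22.579%; on $40,000,000 that is $9,031,600.

$9,032,000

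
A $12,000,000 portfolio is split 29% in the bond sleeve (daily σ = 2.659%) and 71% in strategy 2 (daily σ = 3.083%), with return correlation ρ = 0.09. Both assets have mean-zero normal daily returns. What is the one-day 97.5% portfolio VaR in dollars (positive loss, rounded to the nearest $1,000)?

$561,000

σ_p² = 0.29²·2.659² + 0.71²·3.083² + 2·0.09·0.29·0.71·2.659·3.083 = 5.6898 (%²).
σ_p = √5.6898 = 2.385%.
At 97.5%, z = 1.960.
VaR = 1.960 × 2.385% = 4.675%; on $12,000,000 that is $561,000.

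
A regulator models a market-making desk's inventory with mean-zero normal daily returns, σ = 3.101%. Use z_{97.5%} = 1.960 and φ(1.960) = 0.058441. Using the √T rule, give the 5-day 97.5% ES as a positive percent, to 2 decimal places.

16.21%

σ_{5d} = 3.101% × √5 = 6.934%.
ES multiplier = φ(z)/(1−α) = 0.058441/0.025 = 2.338.
ES = 6.934% × 2.338 = 16.212%.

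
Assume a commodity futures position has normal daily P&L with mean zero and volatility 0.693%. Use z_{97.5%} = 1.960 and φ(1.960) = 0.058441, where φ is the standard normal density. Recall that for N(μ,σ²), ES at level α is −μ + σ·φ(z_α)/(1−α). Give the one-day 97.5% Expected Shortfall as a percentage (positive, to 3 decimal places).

1.620%

Tail multiplier: φ(z)/(1−α) = 0.058441 / 0.025 = 2.338.
ES = 0.693% × 2.338 = 1.620%.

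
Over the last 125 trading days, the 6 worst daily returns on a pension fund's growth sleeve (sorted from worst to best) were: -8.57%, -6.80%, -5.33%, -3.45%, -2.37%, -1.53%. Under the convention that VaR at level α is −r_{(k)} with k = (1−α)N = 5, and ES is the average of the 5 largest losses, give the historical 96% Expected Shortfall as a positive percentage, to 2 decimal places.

The 5 worst returns sum to -26.52%.
ES = −(-26.52%) / 5 = 5.304% ≈ 5.30%.

5.30%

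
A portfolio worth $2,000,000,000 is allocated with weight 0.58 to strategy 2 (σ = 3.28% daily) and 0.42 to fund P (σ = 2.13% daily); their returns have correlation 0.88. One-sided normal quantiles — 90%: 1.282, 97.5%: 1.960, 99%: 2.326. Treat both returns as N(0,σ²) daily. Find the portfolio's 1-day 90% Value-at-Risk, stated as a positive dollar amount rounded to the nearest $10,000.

σ_p² = 0.58²·3.28² + 0.42²·2.13² + 2·0.88·0.58·0.42·3.28·2.13 = 7.4148 (%²).
σ_p = √7.4148 = 2.723%.
VaR = 1.282 × 2.723% = 3.491%; on $2,000,000,000 that is $69,820,000.

$69,820,000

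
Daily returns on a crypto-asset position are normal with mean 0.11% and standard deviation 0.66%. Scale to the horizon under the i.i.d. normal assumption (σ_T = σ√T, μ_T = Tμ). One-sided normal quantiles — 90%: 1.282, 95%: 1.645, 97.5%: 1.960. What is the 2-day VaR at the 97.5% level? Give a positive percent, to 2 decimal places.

1.61%

σ_{2d} = 0.66% × √2 = 0.933%; μ_{2d} = 2 × 0.11% = 0.220%.
VaR = −(0.220%) + 1.960 × 0.933% = 1.609%.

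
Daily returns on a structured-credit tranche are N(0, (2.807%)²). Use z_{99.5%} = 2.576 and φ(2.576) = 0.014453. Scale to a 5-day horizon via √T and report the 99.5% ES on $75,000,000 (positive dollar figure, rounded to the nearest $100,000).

$13,600,000

σ_{5d} = 2.807% × √5 = 6.277%.
ES multiplier = φ(z)/(1−α) = 0.014453/0.005 = 2.891.
ES = 6.277% × 2.891 = 18.147%; on $75,000,000: $13,610,250.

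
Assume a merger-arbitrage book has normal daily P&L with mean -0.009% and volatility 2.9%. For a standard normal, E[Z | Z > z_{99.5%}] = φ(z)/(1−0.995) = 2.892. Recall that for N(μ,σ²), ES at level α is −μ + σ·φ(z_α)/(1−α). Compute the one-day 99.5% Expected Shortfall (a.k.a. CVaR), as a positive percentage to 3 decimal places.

ES = −(-0.009%) + 2.9% × 2.892 = 8.396%.

8.396%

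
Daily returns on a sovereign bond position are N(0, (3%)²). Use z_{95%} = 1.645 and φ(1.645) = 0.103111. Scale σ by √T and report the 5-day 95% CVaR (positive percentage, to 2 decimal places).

13.83%

σ_{5d} = 3% × √5 = 6.708%.
ES multiplier = φ(z)/(1−α) = 0.103111/0.05 = 2.062.
ES = 6.708% × 2.062 = 13.832%.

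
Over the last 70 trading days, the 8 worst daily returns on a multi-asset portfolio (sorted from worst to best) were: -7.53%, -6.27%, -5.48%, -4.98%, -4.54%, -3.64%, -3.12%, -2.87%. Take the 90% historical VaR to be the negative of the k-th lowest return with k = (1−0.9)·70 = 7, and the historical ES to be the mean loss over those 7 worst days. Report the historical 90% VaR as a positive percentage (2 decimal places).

3.12%

k = 7; the 7th lowest return is -3.12%, so VaR = 3.12%.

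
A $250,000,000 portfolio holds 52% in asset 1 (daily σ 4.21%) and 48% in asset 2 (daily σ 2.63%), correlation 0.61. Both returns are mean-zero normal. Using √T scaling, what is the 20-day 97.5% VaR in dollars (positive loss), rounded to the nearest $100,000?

$68,500,000

σ_p = √(0.52²·4.21² + 0.48²·2.63² + 2·0.61·0.52·0.48·4.21·2.63) = 3.124%.
σ_{20d} = 3.124% × √20 = 13.971%.
z(97.5%) = 1.960.
VaR = 1.960 × 13.971% = 27.383%; on $250,000,000 that is $68,457,500.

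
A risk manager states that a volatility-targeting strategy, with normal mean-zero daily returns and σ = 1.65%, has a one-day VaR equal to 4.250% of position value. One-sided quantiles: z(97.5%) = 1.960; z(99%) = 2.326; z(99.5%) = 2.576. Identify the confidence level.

Implied z = VaR/σ = 4.250 / 1.65 = 2.576.
This matches z(99.5%) = 2.576.

99.5%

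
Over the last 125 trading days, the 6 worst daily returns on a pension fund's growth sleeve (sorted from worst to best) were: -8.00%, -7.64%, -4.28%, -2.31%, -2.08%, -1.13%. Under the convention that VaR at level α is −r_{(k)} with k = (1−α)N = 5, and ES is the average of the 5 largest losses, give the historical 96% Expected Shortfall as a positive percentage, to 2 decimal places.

The 5 worst returns sum to -24.31%.
ES = −(-24.31%) / 5 = 4.862% ≈ 4.86%.

4.86%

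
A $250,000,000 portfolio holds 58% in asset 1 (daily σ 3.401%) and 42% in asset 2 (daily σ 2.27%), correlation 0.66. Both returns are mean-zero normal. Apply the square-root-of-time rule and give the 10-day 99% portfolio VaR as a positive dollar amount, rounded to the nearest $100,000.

σ_p = √(0.58²·3.401² + 0.42²·2.27² + 2·0.66·0.58·0.42·3.401·2.27) = 2.699%.
σ_{10d} = 2.699% × √10 = 8.535%.
z(99%) = 2.326.
VaR = 2.326 × 8.535% = 19.852%; on $250,000,000 that is $49,630,000.

$49,600,000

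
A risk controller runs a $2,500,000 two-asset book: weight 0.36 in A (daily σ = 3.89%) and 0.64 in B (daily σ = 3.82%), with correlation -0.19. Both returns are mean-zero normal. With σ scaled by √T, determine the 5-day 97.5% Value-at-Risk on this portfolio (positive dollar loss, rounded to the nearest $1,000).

σ_p = √(0.36²·3.89² + 0.64²·3.82² + 2·-0.19·0.36·0.64·3.89·3.82) = 2.576%.
σ_{5d} = 2.576% × √5 = 5.760%.
z(97.5%) = 1.960.
VaR = 1.960 × 5.760% = 11.290%; on $2,500,000 that is $282,250.

$282,000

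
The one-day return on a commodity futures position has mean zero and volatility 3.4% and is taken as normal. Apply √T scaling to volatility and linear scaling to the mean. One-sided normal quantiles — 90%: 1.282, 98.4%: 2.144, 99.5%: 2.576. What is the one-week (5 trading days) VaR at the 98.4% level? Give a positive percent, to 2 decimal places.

σ_{5d} = 3.4% × √5 = 7.603%.
VaR = 2.144 × 7.603% = 16.301%.

16.30%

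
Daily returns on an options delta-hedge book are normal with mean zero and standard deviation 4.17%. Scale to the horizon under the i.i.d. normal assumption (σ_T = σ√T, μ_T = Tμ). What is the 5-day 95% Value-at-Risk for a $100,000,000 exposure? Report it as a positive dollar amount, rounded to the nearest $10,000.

$15,340,000

At 95%, z = 1.645.
σ_{5d} = 4.17% × √5 = 9.324%.
VaR = 1.645 × 9.324% = 15.338%.
On $100,000,000: 0.15338 × $100,000,000 = $15,338,000.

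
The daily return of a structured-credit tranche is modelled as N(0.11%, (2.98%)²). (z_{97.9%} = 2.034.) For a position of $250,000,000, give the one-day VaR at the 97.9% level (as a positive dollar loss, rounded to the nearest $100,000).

VaR = −μ + z·σ = −(0.11%) + 2.034 × 2.98% = 5.951%.
On $250,000,000: 0.05951 × $250,000,000 = $14,877,500.

$14,900,000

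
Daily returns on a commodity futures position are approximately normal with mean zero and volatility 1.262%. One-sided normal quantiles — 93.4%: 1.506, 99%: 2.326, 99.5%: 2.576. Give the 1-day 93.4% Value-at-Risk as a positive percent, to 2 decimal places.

1.90%

VaR = z·σ = 1.506 × 1.262% = 1.901%.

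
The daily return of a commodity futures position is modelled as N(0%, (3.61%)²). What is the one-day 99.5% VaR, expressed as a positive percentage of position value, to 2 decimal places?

At 99.5% one-sided, z = 2.576.
VaR = z·σ = 2.576 × 3.61% = 9.299%.

9.30%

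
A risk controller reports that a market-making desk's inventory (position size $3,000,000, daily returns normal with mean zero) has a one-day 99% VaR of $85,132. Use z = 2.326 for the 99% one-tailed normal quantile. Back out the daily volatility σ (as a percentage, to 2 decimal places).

1.22%

VaR as a fraction: $85,132 / $3,000,000 = 2.838%.
σ = VaR / z = 2.838% / 2.326 = 1.220%.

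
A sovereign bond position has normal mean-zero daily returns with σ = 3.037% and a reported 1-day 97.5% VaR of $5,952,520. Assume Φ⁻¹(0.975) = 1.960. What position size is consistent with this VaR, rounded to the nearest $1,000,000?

VaR as a fraction of value: z·σ = 1.960 × 3.037% = 5.95252%.
Position = $5,952,520 / 0.0595252 = $100,000,000.

$100,000,000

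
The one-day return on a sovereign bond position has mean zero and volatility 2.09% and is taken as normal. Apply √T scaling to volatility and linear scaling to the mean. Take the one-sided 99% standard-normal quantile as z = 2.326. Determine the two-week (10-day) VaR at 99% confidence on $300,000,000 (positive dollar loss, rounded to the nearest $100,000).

σ_{10d} = 2.09% × √10 = 6.609%.
VaR = 2.326 × 6.609% = 15.373%.
On $300,000,000: 0.15373 × $300,000,000 = $46,119,000.

$46,100,000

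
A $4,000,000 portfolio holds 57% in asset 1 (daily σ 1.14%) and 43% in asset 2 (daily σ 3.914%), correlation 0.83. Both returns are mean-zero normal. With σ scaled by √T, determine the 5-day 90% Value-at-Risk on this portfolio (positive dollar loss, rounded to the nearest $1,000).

σ_p = √(0.57²·1.14² + 0.43²·3.914² + 2·0.83·0.57·0.43·1.14·3.914) = 2.252%.
σ_{5d} = 2.252% × √5 = 5.036%.
z(90%) = 1.282.
VaR = 1.282 × 5.036% = 6.456%; on $4,000,000 that is $258,240.

$258,000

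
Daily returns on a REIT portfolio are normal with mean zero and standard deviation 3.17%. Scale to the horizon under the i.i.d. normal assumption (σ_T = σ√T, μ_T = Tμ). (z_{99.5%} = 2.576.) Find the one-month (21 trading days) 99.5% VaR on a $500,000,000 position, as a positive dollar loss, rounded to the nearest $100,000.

$187,100,000

σ_{21d} = 3.17% × √21 = 14.527%.
VaR = 2.576 × 14.527% = 37.422%.
On $500,000,000: 0.37422 × $500,000,000 = $187,110,000.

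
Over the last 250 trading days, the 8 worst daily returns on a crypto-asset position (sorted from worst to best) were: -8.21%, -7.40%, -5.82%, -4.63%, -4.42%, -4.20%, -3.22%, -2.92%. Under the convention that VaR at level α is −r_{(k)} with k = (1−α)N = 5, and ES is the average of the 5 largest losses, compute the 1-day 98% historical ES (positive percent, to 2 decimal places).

6.10%

The 5 worst returns sum to -30.48%.
ES = −(-30.48%) / 5 = 6.096% ≈ 6.10%.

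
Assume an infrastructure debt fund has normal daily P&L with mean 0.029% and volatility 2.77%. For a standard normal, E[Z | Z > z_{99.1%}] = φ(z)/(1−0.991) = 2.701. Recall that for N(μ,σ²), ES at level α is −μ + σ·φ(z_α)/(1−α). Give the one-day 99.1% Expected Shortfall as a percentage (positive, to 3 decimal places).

ES = −(0.029%) + 2.77% × 2.701 = 7.453%.

7.453%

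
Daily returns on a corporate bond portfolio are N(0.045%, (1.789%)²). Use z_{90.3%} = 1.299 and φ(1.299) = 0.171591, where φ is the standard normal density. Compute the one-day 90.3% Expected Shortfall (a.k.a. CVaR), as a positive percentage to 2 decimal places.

3.12%

Tail multiplier: φ(z)/(1−α) = 0.171591 / 0.097 = 1.769.
ES = −(0.045%) + 1.789% × 1.769 = 3.120%.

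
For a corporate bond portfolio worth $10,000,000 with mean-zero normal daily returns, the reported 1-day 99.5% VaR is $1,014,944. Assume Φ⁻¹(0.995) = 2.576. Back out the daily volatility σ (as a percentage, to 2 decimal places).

3.94%

VaR as a fraction: $1,014,944 / $10,000,000 = 10.149%.
σ = VaR / z = 10.149% / 2.576 = 3.940%.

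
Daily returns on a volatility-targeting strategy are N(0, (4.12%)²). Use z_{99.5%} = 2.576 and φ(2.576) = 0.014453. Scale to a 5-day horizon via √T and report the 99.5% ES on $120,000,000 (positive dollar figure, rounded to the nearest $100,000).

$32,000,000

σ_{5d} = 4.12% × √5 = 9.213%.
ES multiplier = φ(z)/(1−α) = 0.014453/0.005 = 2.891.
ES = 9.213% × 2.891 = 26.635%; on $120,000,000: $31,962,000.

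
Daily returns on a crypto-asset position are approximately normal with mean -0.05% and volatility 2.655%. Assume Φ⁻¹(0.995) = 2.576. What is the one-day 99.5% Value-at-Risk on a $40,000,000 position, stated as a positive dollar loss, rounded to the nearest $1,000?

VaR = −μ + z·σ = −(-0.05%) + 2.576 × 2.655% = 6.889%.
On $40,000,000: 0.06889 × $40,000,000 = $2,755,600.

$2,756,000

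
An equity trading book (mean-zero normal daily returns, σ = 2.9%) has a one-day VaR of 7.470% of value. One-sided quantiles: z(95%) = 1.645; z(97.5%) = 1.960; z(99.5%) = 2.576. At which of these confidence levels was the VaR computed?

99.5%

Implied z = VaR/σ = 7.470 / 2.9 = 2.576.
This matches z(99.5%) = 2.576.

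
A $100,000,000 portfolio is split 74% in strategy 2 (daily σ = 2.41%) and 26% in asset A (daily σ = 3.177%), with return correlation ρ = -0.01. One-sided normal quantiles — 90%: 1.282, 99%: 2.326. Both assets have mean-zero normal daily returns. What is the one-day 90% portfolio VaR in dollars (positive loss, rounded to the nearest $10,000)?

σ_p² = 0.74²·2.41² + 0.26²·3.177² + 2·-0.01·0.74·0.26·2.41·3.177 = 3.8334 (%²).
σ_p = √3.8334 = 1.958%.
VaR = 1.282 × 1.958% = 2.510%; on $100,000,000 that is $2,510,000.

$2,510,000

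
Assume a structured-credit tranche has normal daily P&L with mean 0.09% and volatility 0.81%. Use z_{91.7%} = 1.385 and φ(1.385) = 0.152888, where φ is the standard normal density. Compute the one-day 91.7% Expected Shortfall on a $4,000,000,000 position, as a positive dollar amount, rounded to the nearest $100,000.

$56,100,000

Tail multiplier: φ(z)/(1−α) = 0.152888 / 0.083 = 1.842.
ES = −(0.09%) + 0.81% × 1.842 = 1.402%.
On $4,000,000,000: 0.01402 × $4,000,000,000 = $56,080,000.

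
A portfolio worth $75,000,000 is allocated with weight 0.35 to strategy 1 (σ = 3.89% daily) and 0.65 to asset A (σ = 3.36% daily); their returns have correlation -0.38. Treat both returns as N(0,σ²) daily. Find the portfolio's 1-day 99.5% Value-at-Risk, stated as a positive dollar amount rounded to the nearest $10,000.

$4,040,000

σ_p² = 0.35²·3.89² + 0.65²·3.36² + 2·-0.38·0.35·0.65·3.89·3.36 = 4.3637 (%²).
σ_p = √4.3637 = 2.089%.
At 99.5%, z = 2.576.
VaR = 2.576 × 2.089% = 5.381%; on $75,000,000 that is $4,035,750.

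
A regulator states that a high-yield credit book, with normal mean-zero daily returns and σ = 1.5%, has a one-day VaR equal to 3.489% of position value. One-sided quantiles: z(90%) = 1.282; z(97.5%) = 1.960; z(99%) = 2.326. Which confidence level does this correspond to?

99%

Implied z = VaR/σ = 3.489 / 1.5 = 2.326.
This matches z(99%) = 2.326.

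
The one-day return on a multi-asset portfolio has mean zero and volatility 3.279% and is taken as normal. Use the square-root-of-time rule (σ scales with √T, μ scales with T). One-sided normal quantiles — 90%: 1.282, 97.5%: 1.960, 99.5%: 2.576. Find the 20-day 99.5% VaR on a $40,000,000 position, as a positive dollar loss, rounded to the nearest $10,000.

$15,110,000

σ_{20d} = 3.279% × √20 = 14.664%.
VaR = 2.576 × 14.664% = 37.774%.
On $40,000,000: 0.37774 × $40,000,000 = $15,109,600.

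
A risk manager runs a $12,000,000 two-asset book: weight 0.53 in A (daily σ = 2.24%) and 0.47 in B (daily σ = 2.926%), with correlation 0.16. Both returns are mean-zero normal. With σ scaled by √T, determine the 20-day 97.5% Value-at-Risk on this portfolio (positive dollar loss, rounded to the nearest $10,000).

$2,060,000

σ_p = √(0.53²·2.24² + 0.47²·2.926² + 2·0.16·0.53·0.47·2.24·2.926) = 1.955%.
σ_{20d} = 1.955% × √20 = 8.743%.
z(97.5%) = 1.960.
VaR = 1.960 × 8.743% = 17.136%; on $12,000,000 that is $2,056,320.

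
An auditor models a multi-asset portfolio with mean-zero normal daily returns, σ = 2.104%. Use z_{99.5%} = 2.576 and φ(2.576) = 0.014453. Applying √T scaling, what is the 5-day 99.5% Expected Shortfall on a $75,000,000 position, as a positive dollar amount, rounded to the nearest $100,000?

σ_{5d} = 2.104% × √5 = 4.705%.
ES multiplier = φ(z)/(1−α) = 0.014453/0.005 = 2.891.
ES = 4.705% × 2.891 = 13.602%; on $75,000,000: $10,201,500.

$10,200,000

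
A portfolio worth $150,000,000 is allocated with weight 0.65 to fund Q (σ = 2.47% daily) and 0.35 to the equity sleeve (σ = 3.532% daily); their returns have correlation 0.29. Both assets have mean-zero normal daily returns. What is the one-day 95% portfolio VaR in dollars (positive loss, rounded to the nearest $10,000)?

σ_p² = 0.65²·2.47² + 0.35²·3.532² + 2·0.29·0.65·0.35·2.47·3.532 = 5.2570 (%²).
σ_p = √5.2570 = 2.293%.
At 95%, z = 1.645.
VaR = 1.645 × 2.293% = 3.772%; on $150,000,000 that is $5,658,000.

$5,660,000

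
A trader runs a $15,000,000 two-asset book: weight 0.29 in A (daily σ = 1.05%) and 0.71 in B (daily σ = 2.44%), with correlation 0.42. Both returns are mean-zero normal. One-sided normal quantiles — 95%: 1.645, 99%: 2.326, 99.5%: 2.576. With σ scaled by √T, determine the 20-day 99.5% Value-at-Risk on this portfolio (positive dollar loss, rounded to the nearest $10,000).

$3,250,000

σ_p = √(0.29²·1.05² + 0.71²·2.44² + 2·0.42·0.29·0.71·1.05·2.44) = 1.881%.
σ_{20d} = 1.881% × √20 = 8.412%.
VaR = 2.576 × 8.412% = 21.669%; on $15,000,000 that is $3,250,350.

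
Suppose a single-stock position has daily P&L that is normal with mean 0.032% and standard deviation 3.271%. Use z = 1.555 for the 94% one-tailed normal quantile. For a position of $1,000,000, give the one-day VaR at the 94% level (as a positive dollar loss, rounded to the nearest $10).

VaR = −μ + z·σ = −(0.032%) + 1.555 × 3.271% = 5.054%.
On $1,000,000: 0.05054 × $1,000,000 = $50,540.

$50,540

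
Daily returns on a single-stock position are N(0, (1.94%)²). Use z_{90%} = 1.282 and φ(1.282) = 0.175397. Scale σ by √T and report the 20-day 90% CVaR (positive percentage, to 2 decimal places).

σ_{20d} = 1.94% × √20 = 8.676%.
ES multiplier = φ(z)/(1−α) = 0.175397/0.1 = 1.754.
ES = 8.676% × 1.754 = 15.218%.

15.22%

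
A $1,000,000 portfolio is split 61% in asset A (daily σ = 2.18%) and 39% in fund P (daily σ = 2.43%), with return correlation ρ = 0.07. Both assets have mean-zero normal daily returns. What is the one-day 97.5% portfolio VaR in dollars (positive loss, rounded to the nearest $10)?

$33,050

σ_p² = 0.61²·2.18² + 0.39²·2.43² + 2·0.07·0.61·0.39·2.18·2.43 = 2.8429 (%²).
σ_p = √2.8429 = 1.686%.
At 97.5%, z = 1.960.
VaR = 1.960 × 1.686% = 3.305%; on $1,000,000 that is $33,050.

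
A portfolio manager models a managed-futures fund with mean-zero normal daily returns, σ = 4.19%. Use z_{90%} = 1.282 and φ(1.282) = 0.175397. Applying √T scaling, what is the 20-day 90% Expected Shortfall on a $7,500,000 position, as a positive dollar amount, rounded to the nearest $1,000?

σ_{20d} = 4.19% × √20 = 18.738%.
ES multiplier = φ(z)/(1−α) = 0.175397/0.1 = 1.754.
ES = 18.738% × 1.754 = 32.866%; on $7,500,000: $2,464,950.

$2,465,000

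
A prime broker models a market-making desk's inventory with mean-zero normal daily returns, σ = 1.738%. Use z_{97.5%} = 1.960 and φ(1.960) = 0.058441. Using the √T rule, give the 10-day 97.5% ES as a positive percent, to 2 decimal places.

σ_{10d} = 1.738% × √10 = 5.496%.
ES multiplier = φ(z)/(1−α) = 0.058441/0.025 = 2.338.
ES = 5.496% × 2.338 = 12.850%.

12.85%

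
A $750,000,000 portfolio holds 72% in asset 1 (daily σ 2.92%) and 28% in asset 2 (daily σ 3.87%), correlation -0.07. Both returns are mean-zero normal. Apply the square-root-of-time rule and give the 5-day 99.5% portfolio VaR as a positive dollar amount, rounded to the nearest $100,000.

σ_p = √(0.72²·2.92² + 0.28²·3.87² + 2·-0.07·0.72·0.28·2.92·3.87) = 2.297%.
σ_{5d} = 2.297% × √5 = 5.136%.
z(99.5%) = 2.576.
VaR = 2.576 × 5.136% = 13.230%; on $750,000,000 that is $99,225,000.

$99,200,000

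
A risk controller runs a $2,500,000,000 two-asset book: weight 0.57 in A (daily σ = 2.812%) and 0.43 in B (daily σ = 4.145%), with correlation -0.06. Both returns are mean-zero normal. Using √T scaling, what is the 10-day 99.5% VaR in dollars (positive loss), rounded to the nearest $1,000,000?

σ_p = √(0.57²·2.812² + 0.43²·4.145² + 2·-0.06·0.57·0.43·2.812·4.145) = 2.324%.
σ_{10d} = 2.324% × √10 = 7.349%.
z(99.5%) = 2.576.
VaR = 2.576 × 7.349% = 18.931%; on $2,500,000,000 that is $473,275,000.

$473,000,000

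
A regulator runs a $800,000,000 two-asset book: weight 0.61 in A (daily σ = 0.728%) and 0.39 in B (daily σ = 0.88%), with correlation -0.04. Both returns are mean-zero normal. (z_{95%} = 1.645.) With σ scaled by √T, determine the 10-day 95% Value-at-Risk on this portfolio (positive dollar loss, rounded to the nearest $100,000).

$22,900,000

σ_p = √(0.61²·0.728² + 0.39²·0.88² + 2·-0.04·0.61·0.39·0.728·0.88) = 0.550%.
σ_{10d} = 0.550% × √10 = 1.739%.
VaR = 1.645 × 1.739% = 2.861%; on $800,000,000 that is $22,888,000.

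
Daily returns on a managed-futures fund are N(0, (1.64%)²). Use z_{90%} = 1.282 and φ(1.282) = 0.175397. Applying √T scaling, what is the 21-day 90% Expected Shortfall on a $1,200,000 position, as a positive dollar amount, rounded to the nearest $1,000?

$158,000

σ_{21d} = 1.64% × √21 = 7.515%.
ES multiplier = φ(z)/(1−α) = 0.175397/0.1 = 1.754.
ES = 7.515% × 1.754 = 13.181%; on $1,200,000: $158,172.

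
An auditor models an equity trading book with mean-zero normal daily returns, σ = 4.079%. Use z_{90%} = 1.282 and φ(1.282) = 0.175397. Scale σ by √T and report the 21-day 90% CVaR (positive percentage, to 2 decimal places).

σ_{21d} = 4.079% × √21 = 18.692%.
ES multiplier = φ(z)/(1−α) = 0.175397/0.1 = 1.754.
ES = 18.692% × 1.754 = 32.786%.

32.79%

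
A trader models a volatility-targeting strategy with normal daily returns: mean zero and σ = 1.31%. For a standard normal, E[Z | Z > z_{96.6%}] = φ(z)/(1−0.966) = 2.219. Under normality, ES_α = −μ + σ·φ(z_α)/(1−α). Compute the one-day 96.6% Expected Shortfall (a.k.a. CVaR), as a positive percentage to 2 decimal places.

ES = 1.31% × 2.219 = 2.907%.

2.91%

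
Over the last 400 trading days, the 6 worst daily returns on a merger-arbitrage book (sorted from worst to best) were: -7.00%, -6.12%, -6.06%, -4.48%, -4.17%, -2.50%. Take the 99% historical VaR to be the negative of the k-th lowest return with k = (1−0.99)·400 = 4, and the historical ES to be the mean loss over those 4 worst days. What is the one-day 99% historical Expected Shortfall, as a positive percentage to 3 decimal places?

5.915%

The 4 worst returns sum to -23.66%.
ES = −(-23.66%) / 4 = 5.915%.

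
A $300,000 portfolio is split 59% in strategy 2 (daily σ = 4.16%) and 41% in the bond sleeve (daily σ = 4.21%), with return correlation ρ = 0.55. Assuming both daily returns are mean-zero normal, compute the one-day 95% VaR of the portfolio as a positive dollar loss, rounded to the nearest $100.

$18,200

σ_p² = 0.59²·4.16² + 0.41²·4.21² + 2·0.55·0.59·0.41·4.16·4.21 = 13.6637 (%²).
σ_p = √13.6637 = 3.696%.
At 95%, z = 1.645.
VaR = 1.645 × 3.696% = 6.080%; on $300,000 that is $18,240.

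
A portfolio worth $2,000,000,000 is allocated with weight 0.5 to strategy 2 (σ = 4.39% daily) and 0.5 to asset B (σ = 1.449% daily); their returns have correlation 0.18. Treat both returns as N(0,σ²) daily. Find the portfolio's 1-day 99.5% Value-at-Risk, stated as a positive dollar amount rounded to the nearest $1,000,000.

σ_p² = 0.5²·4.39² + 0.5²·1.449² + 2·0.18·0.5·0.5·4.39·1.449 = 5.9154 (%²).
σ_p = √5.9154 = 2.432%.
At 99.5%, z = 2.576.
VaR = 2.576 × 2.432% = 6.265%; on $2,000,000,000 that is $125,300,000.

$125,000,000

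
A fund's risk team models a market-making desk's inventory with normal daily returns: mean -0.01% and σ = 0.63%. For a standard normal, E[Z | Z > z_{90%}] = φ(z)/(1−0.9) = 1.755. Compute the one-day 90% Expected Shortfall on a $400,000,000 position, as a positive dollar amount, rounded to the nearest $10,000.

$4,460,000

ES = −(-0.01%) + 0.63% × 1.755 = 1.116%.
On $400,000,000: 0.01116 × $400,000,000 = $4,464,000.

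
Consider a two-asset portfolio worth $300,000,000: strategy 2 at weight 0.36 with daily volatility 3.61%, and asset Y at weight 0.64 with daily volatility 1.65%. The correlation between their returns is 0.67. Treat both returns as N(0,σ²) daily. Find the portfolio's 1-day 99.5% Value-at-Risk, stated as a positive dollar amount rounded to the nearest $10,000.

σ_p² = 0.36²·3.61² + 0.64²·1.65² + 2·0.67·0.36·0.64·3.61·1.65 = 4.6431 (%²).
σ_p = √4.6431 = 2.155%.
At 99.5%, z = 2.576.
VaR = 2.576 × 2.155% = 5.551%; on $300,000,000 that is $16,653,000.

$16,650,000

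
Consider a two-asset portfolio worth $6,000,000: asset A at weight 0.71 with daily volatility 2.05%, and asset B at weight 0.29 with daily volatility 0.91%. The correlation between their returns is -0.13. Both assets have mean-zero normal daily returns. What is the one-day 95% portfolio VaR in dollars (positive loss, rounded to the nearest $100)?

$142,600

σ_p² = 0.71²·2.05² + 0.29²·0.91² + 2·-0.13·0.71·0.29·2.05·0.91 = 2.0883 (%²).
σ_p = √2.0883 = 1.445%.
At 95%, z = 1.645.
VaR = 1.645 × 1.445% = 2.377%; on $6,000,000 that is $142,620.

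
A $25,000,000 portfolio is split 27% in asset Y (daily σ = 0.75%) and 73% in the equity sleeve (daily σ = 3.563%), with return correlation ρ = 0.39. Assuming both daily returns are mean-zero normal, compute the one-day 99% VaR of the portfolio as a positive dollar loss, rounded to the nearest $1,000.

σ_p² = 0.27²·0.75² + 0.73²·3.563² + 2·0.39·0.27·0.73·0.75·3.563 = 7.2170 (%²).
σ_p = √7.2170 = 2.686%.
At 99%, z = 2.326.
VaR = 2.326 × 2.686% = 6.248%; on $25,000,000 that is $1,562,000.

$1,562,000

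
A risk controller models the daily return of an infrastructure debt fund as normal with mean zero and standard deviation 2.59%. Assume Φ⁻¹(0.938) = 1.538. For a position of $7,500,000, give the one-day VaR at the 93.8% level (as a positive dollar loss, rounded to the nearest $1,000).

$299,000

VaR = z·σ = 1.538 × 2.59% = 3.983%.
On $7,500,000: 0.03983 × $7,500,000 = $298,725.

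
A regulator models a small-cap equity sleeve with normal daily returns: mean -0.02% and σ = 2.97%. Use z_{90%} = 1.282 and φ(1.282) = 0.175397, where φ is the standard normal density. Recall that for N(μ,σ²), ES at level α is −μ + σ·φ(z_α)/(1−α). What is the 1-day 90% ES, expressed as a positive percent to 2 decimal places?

5.23%

Tail multiplier: φ(z)/(1−α) = 0.175397 / 0.1 = 1.754.
ES = −(-0.02%) + 2.97% × 1.754 = 5.229%.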